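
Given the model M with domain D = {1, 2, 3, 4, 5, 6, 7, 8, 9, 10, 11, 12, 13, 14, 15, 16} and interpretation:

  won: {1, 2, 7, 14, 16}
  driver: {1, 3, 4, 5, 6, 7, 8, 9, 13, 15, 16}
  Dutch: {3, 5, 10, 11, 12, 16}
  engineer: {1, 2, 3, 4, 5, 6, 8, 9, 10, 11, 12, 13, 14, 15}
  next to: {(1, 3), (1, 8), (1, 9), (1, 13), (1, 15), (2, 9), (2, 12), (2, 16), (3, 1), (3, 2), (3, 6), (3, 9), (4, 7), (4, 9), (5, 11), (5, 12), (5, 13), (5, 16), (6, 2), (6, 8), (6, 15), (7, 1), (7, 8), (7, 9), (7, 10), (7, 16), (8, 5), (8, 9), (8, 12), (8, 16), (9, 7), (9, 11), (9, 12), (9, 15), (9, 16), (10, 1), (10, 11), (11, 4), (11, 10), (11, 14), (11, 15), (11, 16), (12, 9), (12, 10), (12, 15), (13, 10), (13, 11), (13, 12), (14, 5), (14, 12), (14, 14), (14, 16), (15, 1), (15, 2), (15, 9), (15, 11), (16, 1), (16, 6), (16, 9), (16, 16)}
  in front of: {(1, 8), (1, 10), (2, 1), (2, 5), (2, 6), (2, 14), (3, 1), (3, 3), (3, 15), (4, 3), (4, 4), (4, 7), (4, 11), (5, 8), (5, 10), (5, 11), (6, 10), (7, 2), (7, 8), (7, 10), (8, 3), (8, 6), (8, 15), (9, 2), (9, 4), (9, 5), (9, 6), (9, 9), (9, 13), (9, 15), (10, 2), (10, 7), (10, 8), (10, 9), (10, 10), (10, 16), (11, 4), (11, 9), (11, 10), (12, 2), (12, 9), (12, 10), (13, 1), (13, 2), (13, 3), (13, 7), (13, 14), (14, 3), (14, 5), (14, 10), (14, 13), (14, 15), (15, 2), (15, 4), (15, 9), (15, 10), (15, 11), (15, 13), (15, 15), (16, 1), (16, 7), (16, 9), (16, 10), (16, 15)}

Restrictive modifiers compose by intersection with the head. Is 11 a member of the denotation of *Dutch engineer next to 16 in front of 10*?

yes

⟦next to 16⟧ = {x : ⟨x, 16⟩ ∈ ⟦next to⟧} = {2, 5, 7, 8, 9, 11, 14, 16}
⟦in front of 10⟧ = {x : ⟨x, 10⟩ ∈ ⟦in front of⟧} = {1, 5, 6, 7, 10, 11, 12, 14, 15, 16}
⟦engineer⟧ = {1, 2, 3, 4, 5, 6, 8, 9, 10, 11, 12, 13, 14, 15}
… ∩ ⟦next to 16⟧ = {1, 2, 3, 4, 5, 6, 8, 9, 10, 11, 12, 13, 14, 15} ∩ {2, 5, 7, 8, 9, 11, 14, 16} = {2, 5, 8, 9, 11, 14}
… ∩ ⟦in front of 10⟧ = {2, 5, 8, 9, 11, 14} ∩ {1, 5, 6, 7, 10, 11, 12, 14, 15, 16} = {5, 11, 14}
… ∩ ⟦Dutch⟧ = {5, 11, 14} ∩ {3, 5, 10, 11, 12, 16} = {5, 11}
⟦Dutch engineer next to 16 in front of 10⟧ = {5, 11}; 11 ∈ this set.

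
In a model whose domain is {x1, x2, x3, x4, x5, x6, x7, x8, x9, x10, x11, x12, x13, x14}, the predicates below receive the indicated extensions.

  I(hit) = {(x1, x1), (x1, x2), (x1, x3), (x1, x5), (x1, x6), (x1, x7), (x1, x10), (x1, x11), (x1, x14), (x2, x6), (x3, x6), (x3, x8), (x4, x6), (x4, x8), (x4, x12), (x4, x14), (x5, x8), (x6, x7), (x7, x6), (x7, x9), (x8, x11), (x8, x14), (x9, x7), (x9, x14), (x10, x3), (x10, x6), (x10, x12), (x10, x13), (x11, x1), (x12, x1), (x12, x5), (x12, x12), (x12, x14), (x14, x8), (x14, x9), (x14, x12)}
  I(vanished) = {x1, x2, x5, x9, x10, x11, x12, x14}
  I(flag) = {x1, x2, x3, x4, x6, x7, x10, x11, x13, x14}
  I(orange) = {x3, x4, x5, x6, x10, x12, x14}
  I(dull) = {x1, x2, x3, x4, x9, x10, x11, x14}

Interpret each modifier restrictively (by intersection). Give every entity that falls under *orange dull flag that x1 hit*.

{x3, x10, x14}

⟦that x1 hit⟧ = {x : ⟨x1, x⟩ ∈ ⟦hit⟧} = {x1, x2, x3, x5, x6, x7, x10, x11, x14}
⟦flag⟧ = {x1, x2, x3, x4, x6, x7, x10, x11, x13, x14}
… ∩ ⟦that x1 hit⟧ = {x1, x2, x3, x4, x6, x7, x10, x11, x13, x14} ∩ {x1, x2, x3, x5, x6, x7, x10, x11, x14} = {x1, x2, x3, x6, x7, x10, x11, x14}
… ∩ ⟦orange⟧ = {x1, x2, x3, x6, x7, x10, x11, x14} ∩ {x3, x4, x5, x6, x10, x12, x14} = {x3, x6, x10, x14}
… ∩ ⟦dull⟧ = {x3, x6, x10, x14} ∩ {x1, x2, x3, x4, x9, x10, x11, x14} = {x3, x10, x14}
So ⟦orange dull flag that x1 hit⟧ = {x3, x10, x14}.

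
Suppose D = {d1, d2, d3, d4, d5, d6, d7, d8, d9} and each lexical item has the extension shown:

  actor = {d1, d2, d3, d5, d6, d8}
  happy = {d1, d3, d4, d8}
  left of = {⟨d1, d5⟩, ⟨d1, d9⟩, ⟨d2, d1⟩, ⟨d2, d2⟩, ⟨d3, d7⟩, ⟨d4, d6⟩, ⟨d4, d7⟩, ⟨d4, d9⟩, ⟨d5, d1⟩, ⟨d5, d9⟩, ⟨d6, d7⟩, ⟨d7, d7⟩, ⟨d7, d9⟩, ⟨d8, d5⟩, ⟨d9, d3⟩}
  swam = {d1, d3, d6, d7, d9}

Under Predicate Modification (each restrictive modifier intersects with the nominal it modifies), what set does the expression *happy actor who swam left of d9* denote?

{d1}

⟦who swam⟧ = ⟦swam⟧ = {d1, d3, d6, d7, d9}
⟦left of d9⟧ = {x : ⟨x, d9⟩ ∈ ⟦left of⟧} = {d1, d4, d5, d7}
⟦actor⟧ = {d1, d2, d3, d5, d6, d8}
… ∩ ⟦who swam⟧ = {d1, d2, d3, d5, d6, d8} ∩ {d1, d3, d6, d7, d9} = {d1, d3, d6}
… ∩ ⟦left of d9⟧ = {d1, d3, d6} ∩ {d1, d4, d5, d7} = {d1}
… ∩ ⟦happy⟧ = {d1} ∩ {d1, d3, d4, d8} = {d1}
So ⟦happy actor who swam left of d9⟧ = {d1}.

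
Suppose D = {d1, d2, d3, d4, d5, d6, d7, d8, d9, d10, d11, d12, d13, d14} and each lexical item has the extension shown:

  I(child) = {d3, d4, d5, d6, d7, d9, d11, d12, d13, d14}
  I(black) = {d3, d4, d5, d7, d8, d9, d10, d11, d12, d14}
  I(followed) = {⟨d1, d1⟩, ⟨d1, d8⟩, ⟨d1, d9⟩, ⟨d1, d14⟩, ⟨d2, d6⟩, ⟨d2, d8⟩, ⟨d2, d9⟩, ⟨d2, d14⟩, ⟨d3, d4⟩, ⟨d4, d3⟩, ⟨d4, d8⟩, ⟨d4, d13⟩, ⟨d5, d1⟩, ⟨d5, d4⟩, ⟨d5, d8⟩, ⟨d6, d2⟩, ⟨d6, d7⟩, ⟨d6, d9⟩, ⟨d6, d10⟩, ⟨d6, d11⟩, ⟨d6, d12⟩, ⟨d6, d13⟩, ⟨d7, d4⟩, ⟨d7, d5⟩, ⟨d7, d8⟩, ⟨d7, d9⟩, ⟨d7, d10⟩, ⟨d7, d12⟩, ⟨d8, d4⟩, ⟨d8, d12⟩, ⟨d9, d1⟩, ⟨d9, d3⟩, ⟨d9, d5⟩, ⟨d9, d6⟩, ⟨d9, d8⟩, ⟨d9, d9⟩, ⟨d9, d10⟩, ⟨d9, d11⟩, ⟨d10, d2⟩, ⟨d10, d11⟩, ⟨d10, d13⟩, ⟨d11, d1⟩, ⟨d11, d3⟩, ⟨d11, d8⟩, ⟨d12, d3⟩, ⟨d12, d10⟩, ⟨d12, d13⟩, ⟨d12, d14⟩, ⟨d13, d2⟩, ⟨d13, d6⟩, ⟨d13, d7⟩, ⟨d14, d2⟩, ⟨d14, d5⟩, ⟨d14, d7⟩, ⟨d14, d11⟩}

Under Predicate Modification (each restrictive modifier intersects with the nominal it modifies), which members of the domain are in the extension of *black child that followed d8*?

⟦that followed d8⟧ = {x : ⟨x, d8⟩ ∈ ⟦followed⟧} = {d1, d2, d4, d5, d7, d9, d11}
⟦child⟧ = {d3, d4, d5, d6, d7, d9, d11, d12, d13, d14}
… ∩ ⟦that followed d8⟧ = {d3, d4, d5, d6, d7, d9, d11, d12, d13, d14} ∩ {d1, d2, d4, d5, d7, d9, d11} = {d4, d5, d7, d9, d11}
… ∩ ⟦black⟧ = {d4, d5, d7, d9, d11} ∩ {d3, d4, d5, d7, d8, d9, d10, d11, d12, d14} = {d4, d5, d7, d9, d11}
So ⟦black child that followed d8⟧ = {d4, d5, d7, d9, d11}.

{d4, d5, d7, d9, d11}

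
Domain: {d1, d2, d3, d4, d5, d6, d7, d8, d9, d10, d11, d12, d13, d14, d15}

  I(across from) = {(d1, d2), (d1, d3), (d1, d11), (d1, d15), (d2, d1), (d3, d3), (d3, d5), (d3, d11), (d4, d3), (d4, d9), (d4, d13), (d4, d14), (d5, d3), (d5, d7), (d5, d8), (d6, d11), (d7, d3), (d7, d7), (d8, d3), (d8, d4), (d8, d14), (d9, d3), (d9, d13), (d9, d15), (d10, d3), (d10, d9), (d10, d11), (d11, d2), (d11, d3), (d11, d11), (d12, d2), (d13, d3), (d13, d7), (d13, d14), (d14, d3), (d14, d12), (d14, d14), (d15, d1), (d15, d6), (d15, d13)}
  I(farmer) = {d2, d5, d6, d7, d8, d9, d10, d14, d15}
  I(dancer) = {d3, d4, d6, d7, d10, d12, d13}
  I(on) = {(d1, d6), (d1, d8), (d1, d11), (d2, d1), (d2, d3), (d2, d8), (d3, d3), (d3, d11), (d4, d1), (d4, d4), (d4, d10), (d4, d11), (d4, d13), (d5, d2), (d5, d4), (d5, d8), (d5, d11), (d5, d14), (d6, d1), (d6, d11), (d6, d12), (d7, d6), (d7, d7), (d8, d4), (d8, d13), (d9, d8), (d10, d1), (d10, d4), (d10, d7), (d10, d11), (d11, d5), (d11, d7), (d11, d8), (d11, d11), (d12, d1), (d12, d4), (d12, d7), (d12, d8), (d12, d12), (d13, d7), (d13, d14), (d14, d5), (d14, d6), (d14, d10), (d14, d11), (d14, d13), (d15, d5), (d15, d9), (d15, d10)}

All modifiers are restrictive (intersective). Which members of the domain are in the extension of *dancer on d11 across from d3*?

⟦on d11⟧ = {x : ⟨x, d11⟩ ∈ ⟦on⟧} = {d1, d3, d4, d5, d6, d10, d11, d14}
⟦across from d3⟧ = {x : ⟨x, d3⟩ ∈ ⟦across from⟧} = {d1, d3, d4, d5, d7, d8, d9, d10, d11, d13, d14}
⟦dancer⟧ = {d3, d4, d6, d7, d10, d12, d13}
… ∩ ⟦on d11⟧ = {d3, d4, d6, d7, d10, d12, d13} ∩ {d1, d3, d4, d5, d6, d10, d11, d14} = {d3, d4, d6, d10}
… ∩ ⟦across from d3⟧ = {d3, d4, d6, d10} ∩ {d1, d3, d4, d5, d7, d8, d9, d10, d11, d13, d14} = {d3, d4, d10}
So ⟦dancer on d11 across from d3⟧ = {d3, d4, d10}.

{d3, d4, d10}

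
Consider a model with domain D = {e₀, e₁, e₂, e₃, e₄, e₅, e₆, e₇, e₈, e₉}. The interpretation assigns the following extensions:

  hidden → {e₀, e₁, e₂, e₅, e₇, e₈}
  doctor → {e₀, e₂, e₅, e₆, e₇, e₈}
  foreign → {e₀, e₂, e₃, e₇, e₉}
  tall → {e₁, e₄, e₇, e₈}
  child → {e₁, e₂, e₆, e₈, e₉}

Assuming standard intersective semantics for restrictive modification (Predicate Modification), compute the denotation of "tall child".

⟦child⟧ = {e₁, e₂, e₆, e₈, e₉}
… ∩ ⟦tall⟧ = {e₁, e₂, e₆, e₈, e₉} ∩ {e₁, e₄, e₇, e₈} = {e₁, e₈}
So ⟦tall child⟧ = {e₁, e₈}.

{e₁, e₈}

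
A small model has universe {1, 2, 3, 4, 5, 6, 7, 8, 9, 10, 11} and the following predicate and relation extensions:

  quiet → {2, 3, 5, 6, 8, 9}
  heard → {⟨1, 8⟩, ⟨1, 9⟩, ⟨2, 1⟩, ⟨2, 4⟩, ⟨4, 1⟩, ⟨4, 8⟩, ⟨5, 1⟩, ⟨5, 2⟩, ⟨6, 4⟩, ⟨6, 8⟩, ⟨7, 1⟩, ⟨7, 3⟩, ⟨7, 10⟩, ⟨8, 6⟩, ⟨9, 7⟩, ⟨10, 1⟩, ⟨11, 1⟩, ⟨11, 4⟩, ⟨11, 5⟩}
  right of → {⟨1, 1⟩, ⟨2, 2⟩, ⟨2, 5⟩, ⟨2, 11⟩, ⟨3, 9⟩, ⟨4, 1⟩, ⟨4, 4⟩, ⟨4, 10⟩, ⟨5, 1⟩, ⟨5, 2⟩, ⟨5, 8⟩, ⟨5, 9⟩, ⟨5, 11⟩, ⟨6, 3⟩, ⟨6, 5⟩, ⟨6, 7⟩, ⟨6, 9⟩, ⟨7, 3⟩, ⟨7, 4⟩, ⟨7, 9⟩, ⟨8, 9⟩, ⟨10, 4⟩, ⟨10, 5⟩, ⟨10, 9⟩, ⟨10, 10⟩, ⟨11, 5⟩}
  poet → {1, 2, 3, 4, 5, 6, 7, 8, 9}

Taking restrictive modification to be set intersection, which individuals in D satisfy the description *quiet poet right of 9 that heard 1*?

⟦right of 9⟧ = {x : ⟨x, 9⟩ ∈ ⟦right of⟧} = {3, 5, 6, 7, 8, 10}
⟦that heard 1⟧ = {x : ⟨x, 1⟩ ∈ ⟦heard⟧} = {2, 4, 5, 7, 10, 11}
⟦poet⟧ = {1, 2, 3, 4, 5, 6, 7, 8, 9}
… ∩ ⟦right of 9⟧ = {1, 2, 3, 4, 5, 6, 7, 8, 9} ∩ {3, 5, 6, 7, 8, 10} = {3, 5, 6, 7, 8}
… ∩ ⟦that heard 1⟧ = {3, 5, 6, 7, 8} ∩ {2, 4, 5, 7, 10, 11} = {5, 7}
… ∩ ⟦quiet⟧ = {5, 7} ∩ {2, 3, 5, 6, 8, 9} = {5}
So ⟦quiet poet right of 9 that heard 1⟧ = {5}.

{5}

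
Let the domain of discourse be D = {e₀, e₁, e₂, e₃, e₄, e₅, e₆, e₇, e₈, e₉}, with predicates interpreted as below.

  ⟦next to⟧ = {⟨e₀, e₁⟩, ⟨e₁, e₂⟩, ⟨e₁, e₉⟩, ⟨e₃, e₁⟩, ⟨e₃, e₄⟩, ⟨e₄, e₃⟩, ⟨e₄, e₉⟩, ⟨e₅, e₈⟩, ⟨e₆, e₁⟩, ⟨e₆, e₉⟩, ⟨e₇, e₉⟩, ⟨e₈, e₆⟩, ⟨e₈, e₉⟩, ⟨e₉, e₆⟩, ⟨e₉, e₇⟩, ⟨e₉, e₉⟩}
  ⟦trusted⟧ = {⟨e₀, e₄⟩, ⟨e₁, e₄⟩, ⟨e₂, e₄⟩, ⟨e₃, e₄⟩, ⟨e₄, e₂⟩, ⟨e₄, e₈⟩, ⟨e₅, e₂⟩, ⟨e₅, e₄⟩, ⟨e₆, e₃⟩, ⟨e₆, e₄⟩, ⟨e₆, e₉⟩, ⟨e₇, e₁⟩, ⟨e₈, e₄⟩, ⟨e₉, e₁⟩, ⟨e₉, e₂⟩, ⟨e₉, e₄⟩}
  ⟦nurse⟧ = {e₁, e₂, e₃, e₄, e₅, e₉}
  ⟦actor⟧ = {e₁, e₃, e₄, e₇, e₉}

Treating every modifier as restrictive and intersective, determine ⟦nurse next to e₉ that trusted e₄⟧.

{e₁, e₉}

⟦next to e₉⟧ = {x : ⟨x, e₉⟩ ∈ ⟦next to⟧} = {e₁, e₄, e₆, e₇, e₈, e₉}
⟦that trusted e₄⟧ = {x : ⟨x, e₄⟩ ∈ ⟦trusted⟧} = {e₀, e₁, e₂, e₃, e₅, e₆, e₈, e₉}
⟦nurse⟧ = {e₁, e₂, e₃, e₄, e₅, e₉}
… ∩ ⟦next to e₉⟧ = {e₁, e₂, e₃, e₄, e₅, e₉} ∩ {e₁, e₄, e₆, e₇, e₈, e₉} = {e₁, e₄, e₉}
… ∩ ⟦that trusted e₄⟧ = {e₁, e₄, e₉} ∩ {e₀, e₁, e₂, e₃, e₅, e₆, e₈, e₉} = {e₁, e₉}
So ⟦nurse next to e₉ that trusted e₄⟧ = {e₁, e₉}.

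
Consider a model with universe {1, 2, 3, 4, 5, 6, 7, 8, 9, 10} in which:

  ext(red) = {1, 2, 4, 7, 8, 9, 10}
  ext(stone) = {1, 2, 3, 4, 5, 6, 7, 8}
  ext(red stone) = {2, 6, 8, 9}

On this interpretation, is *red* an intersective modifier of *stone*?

no

⟦red⟧ ∩ ⟦stone⟧ = {1, 2, 4, 7, 8, 9, 10} ∩ {1, 2, 3, 4, 5, 6, 7, 8} = {1, 2, 4, 7, 8}
Observed ⟦red stone⟧ = {2, 6, 8, 9}.
These differ, so the modifier is not intersective in this model.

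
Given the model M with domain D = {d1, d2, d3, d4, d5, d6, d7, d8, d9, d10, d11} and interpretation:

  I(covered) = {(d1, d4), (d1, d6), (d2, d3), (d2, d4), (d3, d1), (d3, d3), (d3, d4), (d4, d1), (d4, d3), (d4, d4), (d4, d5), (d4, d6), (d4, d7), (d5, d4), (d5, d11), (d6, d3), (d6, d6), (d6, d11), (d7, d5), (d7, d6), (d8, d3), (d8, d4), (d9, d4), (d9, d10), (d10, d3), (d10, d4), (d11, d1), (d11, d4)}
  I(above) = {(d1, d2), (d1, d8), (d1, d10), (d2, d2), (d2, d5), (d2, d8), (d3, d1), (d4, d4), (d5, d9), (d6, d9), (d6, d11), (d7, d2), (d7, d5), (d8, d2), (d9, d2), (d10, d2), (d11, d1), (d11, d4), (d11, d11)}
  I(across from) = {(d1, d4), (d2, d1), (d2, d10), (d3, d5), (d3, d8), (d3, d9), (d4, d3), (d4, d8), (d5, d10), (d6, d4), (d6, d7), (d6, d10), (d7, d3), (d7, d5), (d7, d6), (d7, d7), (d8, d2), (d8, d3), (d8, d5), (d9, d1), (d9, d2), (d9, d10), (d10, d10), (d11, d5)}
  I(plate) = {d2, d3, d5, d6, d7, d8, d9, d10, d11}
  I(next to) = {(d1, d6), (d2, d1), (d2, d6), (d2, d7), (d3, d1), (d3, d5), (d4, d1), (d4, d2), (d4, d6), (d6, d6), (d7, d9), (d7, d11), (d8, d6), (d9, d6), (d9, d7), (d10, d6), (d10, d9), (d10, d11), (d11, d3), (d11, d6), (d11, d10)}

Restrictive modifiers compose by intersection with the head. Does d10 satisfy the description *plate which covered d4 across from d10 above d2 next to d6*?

yes

⟦which covered d4⟧ = {x : ⟨x, d4⟩ ∈ ⟦covered⟧} = {d1, d2, d3, d4, d5, d8, d9, d10, d11}
⟦across from d10⟧ = {x : ⟨x, d10⟩ ∈ ⟦across from⟧} = {d2, d5, d6, d9, d10}
⟦above d2⟧ = {x : ⟨x, d2⟩ ∈ ⟦above⟧} = {d1, d2, d7, d8, d9, d10}
⟦next to d6⟧ = {x : ⟨x, d6⟩ ∈ ⟦next to⟧} = {d1, d2, d4, d6, d8, d9, d10, d11}
⟦plate⟧ = {d2, d3, d5, d6, d7, d8, d9, d10, d11}
… ∩ ⟦which covered d4⟧ = {d2, d3, d5, d6, d7, d8, d9, d10, d11} ∩ {d1, d2, d3, d4, d5, d8, d9, d10, d11} = {d2, d3, d5, d8, d9, d10, d11}
… ∩ ⟦across from d10⟧ = {d2, d3, d5, d8, d9, d10, d11} ∩ {d2, d5, d6, d9, d10} = {d2, d5, d9, d10}
… ∩ ⟦above d2⟧ = {d2, d5, d9, d10} ∩ {d1, d2, d7, d8, d9, d10} = {d2, d9, d10}
… ∩ ⟦next to d6⟧ = {d2, d9, d10} ∩ {d1, d2, d4, d6, d8, d9, d10, d11} = {d2, d9, d10}
⟦plate which covered d4 across from d10 above d2 next to d6⟧ = {d2, d9, d10}; d10 ∈ this set.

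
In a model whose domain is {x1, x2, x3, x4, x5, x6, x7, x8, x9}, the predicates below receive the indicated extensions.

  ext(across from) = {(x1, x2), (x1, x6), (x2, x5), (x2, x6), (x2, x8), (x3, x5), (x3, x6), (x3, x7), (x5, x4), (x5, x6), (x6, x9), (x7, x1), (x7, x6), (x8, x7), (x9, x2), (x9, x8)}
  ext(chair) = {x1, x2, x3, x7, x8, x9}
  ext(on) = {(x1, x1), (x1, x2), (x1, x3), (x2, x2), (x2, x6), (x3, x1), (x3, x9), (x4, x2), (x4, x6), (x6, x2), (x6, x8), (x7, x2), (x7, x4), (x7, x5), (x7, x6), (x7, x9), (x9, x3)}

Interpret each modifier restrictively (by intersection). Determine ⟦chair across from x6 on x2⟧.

⟦across from x6⟧ = {x : ⟨x, x6⟩ ∈ ⟦across from⟧} = {x1, x2, x3, x5, x7}
⟦on x2⟧ = {x : ⟨x, x2⟩ ∈ ⟦on⟧} = {x1, x2, x4, x6, x7}
⟦chair⟧ = {x1, x2, x3, x7, x8, x9}
… ∩ ⟦across from x6⟧ = {x1, x2, x3, x7, x8, x9} ∩ {x1, x2, x3, x5, x7} = {x1, x2, x3, x7}
… ∩ ⟦on x2⟧ = {x1, x2, x3, x7} ∩ {x1, x2, x4, x6, x7} = {x1, x2, x7}
So ⟦chair across from x6 on x2⟧ = {x1, x2, x7}.

{x1, x2, x7}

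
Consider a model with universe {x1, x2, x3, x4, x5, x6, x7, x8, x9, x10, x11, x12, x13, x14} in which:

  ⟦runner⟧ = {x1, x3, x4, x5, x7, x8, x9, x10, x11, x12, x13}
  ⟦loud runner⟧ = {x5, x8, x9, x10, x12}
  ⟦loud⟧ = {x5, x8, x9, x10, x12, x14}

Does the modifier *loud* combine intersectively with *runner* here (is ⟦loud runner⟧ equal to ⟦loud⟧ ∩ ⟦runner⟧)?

⟦loud⟧ ∩ ⟦runner⟧ = {x5, x8, x9, x10, x12, x14} ∩ {x1, x3, x4, x5, x7, x8, x9, x10, x11, x12, x13} = {x5, x8, x9, x10, x12}
Observed ⟦loud runner⟧ = {x5, x8, x9, x10, x12}.
These coincide, so the modifier is intersective here.

yes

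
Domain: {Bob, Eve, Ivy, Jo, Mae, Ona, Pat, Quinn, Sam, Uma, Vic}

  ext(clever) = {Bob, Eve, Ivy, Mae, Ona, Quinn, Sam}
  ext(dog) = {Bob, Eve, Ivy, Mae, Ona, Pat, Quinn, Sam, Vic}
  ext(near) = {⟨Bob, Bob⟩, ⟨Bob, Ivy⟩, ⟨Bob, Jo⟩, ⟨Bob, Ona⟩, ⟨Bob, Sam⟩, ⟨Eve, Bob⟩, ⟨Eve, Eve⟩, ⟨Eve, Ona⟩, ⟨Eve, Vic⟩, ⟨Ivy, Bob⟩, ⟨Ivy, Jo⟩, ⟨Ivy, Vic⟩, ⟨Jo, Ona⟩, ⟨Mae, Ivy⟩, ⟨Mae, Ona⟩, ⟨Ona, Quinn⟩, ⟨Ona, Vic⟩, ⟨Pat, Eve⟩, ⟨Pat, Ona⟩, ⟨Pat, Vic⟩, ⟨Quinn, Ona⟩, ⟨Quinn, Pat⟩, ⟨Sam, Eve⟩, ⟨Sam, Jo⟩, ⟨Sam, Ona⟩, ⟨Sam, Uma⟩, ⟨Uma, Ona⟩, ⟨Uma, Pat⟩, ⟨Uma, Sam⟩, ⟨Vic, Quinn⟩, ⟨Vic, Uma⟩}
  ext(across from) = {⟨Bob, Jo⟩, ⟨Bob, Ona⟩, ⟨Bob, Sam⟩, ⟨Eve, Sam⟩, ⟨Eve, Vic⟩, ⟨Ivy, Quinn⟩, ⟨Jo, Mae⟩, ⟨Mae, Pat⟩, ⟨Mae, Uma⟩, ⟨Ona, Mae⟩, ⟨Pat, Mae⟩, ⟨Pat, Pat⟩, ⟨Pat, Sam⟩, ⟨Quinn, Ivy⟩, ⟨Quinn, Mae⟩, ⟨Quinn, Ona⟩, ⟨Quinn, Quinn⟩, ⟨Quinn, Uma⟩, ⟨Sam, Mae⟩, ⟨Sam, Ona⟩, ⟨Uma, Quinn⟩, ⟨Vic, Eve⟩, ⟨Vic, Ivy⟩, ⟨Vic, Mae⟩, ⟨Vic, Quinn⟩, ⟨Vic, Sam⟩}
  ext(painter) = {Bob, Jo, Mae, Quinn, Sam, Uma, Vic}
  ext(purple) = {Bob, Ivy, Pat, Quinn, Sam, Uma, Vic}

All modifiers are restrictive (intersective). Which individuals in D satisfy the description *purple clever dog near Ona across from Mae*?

⟦near Ona⟧ = {x : ⟨x, Ona⟩ ∈ ⟦near⟧} = {Bob, Eve, Jo, Mae, Pat, Quinn, Sam, Uma}
⟦across from Mae⟧ = {x : ⟨x, Mae⟩ ∈ ⟦across from⟧} = {Jo, Ona, Pat, Quinn, Sam, Vic}
⟦dog⟧ = {Bob, Eve, Ivy, Mae, Ona, Pat, Quinn, Sam, Vic}
… ∩ ⟦near Ona⟧ = {Bob, Eve, Ivy, Mae, Ona, Pat, Quinn, Sam, Vic} ∩ {Bob, Eve, Jo, Mae, Pat, Quinn, Sam, Uma} = {Bob, Eve, Mae, Pat, Quinn, Sam}
… ∩ ⟦across from Mae⟧ = {Bob, Eve, Mae, Pat, Quinn, Sam} ∩ {Jo, Ona, Pat, Quinn, Sam, Vic} = {Pat, Quinn, Sam}
… ∩ ⟦purple⟧ = {Pat, Quinn, Sam} ∩ {Bob, Ivy, Pat, Quinn, Sam, Uma, Vic} = {Pat, Quinn, Sam}
… ∩ ⟦clever⟧ = {Pat, Quinn, Sam} ∩ {Bob, Eve, Ivy, Mae, Ona, Quinn, Sam} = {Quinn, Sam}
So ⟦purple clever dog near Ona across from Mae⟧ = {Quinn, Sam}.

{Quinn, Sam}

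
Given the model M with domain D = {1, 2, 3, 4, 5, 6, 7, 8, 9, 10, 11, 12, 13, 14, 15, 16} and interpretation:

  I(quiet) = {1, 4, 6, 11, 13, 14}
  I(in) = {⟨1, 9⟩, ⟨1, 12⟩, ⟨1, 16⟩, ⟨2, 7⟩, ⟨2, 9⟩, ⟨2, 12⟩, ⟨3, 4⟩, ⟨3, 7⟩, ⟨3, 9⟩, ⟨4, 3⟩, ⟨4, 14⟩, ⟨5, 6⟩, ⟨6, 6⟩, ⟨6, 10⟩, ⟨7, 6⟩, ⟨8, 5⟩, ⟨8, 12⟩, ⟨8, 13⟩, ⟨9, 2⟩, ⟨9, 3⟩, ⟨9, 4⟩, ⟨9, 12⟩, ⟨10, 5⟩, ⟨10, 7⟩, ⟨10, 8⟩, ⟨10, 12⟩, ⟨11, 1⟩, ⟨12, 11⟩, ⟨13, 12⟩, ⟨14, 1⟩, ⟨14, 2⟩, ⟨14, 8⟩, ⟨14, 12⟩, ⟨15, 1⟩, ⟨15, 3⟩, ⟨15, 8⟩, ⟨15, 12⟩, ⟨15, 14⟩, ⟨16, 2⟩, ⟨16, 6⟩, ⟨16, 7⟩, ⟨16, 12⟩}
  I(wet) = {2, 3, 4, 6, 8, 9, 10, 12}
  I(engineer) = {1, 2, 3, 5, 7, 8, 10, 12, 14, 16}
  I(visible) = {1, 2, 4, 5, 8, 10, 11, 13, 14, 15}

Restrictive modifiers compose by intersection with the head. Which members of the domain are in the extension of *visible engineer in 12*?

{1, 2, 8, 10, 14}

⟦in 12⟧ = {x : ⟨x, 12⟩ ∈ ⟦in⟧} = {1, 2, 8, 9, 10, 13, 14, 15, 16}
⟦engineer⟧ = {1, 2, 3, 5, 7, 8, 10, 12, 14, 16}
… ∩ ⟦in 12⟧ = {1, 2, 3, 5, 7, 8, 10, 12, 14, 16} ∩ {1, 2, 8, 9, 10, 13, 14, 15, 16} = {1, 2, 8, 10, 14, 16}
… ∩ ⟦visible⟧ = {1, 2, 8, 10, 14, 16} ∩ {1, 2, 4, 5, 8, 10, 11, 13, 14, 15} = {1, 2, 8, 10, 14}
So ⟦visible engineer in 12⟧ = {1, 2, 8, 10, 14}.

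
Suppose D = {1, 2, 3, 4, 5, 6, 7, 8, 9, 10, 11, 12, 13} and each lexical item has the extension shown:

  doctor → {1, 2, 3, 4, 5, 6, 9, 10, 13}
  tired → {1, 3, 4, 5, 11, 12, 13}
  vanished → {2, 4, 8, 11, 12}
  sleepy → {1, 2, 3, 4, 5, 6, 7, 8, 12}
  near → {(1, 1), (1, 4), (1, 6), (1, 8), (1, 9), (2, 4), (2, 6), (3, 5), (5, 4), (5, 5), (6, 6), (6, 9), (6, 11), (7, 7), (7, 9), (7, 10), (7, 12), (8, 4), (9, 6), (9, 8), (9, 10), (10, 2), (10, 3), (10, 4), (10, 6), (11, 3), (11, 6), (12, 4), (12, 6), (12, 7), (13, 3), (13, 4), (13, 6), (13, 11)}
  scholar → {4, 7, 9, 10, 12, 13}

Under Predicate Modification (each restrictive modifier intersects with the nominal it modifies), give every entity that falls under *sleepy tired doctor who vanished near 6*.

⟦who vanished⟧ = ⟦vanished⟧ = {2, 4, 8, 11, 12}
⟦near 6⟧ = {x : ⟨x, 6⟩ ∈ ⟦near⟧} = {1, 2, 6, 9, 10, 11, 12, 13}
⟦doctor⟧ = {1, 2, 3, 4, 5, 6, 9, 10, 13}
… ∩ ⟦who vanished⟧ = {1, 2, 3, 4, 5, 6, 9, 10, 13} ∩ {2, 4, 8, 11, 12} = {2, 4}
… ∩ ⟦near 6⟧ = {2, 4} ∩ {1, 2, 6, 9, 10, 11, 12, 13} = {2}
… ∩ ⟦sleepy⟧ = {2} ∩ {1, 2, 3, 4, 5, 6, 7, 8, 12} = {2}
… ∩ ⟦tired⟧ = {2} ∩ {1, 3, 4, 5, 11, 12, 13} = ∅
So ⟦sleepy tired doctor who vanished near 6⟧ = { }.

{ }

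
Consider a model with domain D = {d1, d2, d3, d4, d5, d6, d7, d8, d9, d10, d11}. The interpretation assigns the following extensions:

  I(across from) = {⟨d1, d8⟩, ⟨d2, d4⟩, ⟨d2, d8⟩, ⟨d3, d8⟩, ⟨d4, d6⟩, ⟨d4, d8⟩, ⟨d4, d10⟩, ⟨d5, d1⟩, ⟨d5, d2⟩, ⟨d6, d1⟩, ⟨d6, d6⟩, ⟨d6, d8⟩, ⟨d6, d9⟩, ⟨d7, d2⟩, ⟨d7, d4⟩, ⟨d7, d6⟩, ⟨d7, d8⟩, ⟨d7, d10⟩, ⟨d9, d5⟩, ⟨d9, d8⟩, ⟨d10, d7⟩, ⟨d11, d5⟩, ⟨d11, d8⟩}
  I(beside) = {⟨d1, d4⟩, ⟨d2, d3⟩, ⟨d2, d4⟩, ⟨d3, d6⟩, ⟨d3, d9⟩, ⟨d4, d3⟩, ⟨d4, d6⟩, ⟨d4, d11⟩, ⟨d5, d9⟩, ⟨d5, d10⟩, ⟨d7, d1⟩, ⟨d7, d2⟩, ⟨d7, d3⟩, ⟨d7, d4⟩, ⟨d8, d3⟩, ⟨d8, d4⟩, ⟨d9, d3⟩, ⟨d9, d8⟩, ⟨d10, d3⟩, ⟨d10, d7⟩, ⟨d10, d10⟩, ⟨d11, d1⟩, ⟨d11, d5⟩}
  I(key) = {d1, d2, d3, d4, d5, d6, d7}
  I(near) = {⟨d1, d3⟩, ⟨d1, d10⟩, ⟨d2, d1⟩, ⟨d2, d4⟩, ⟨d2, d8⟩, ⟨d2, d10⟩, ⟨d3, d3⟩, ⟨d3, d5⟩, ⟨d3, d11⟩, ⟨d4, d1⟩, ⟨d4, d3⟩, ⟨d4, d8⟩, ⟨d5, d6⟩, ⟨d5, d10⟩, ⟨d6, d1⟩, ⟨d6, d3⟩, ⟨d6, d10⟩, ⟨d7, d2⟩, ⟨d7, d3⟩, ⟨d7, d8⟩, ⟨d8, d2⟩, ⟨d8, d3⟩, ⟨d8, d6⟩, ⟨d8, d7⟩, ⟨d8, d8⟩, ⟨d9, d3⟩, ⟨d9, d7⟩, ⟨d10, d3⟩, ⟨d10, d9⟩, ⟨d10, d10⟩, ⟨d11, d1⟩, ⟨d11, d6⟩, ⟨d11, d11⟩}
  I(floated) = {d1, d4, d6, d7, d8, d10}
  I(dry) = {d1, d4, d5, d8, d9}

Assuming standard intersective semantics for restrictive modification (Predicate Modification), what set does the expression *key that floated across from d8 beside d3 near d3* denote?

⟦that floated⟧ = ⟦floated⟧ = {d1, d4, d6, d7, d8, d10}
⟦across from d8⟧ = {x : ⟨x, d8⟩ ∈ ⟦across from⟧} = {d1, d2, d3, d4, d6, d7, d9, d11}
⟦beside d3⟧ = {x : ⟨x, d3⟩ ∈ ⟦beside⟧} = {d2, d4, d7, d8, d9, d10}
⟦near d3⟧ = {x : ⟨x, d3⟩ ∈ ⟦near⟧} = {d1, d3, d4, d6, d7, d8, d9, d10}
⟦key⟧ = {d1, d2, d3, d4, d5, d6, d7}
… ∩ ⟦that floated⟧ = {d1, d2, d3, d4, d5, d6, d7} ∩ {d1, d4, d6, d7, d8, d10} = {d1, d4, d6, d7}
… ∩ ⟦across from d8⟧ = {d1, d4, d6, d7} ∩ {d1, d2, d3, d4, d6, d7, d9, d11} = {d1, d4, d6, d7}
… ∩ ⟦beside d3⟧ = {d1, d4, d6, d7} ∩ {d2, d4, d7, d8, d9, d10} = {d4, d7}
… ∩ ⟦near d3⟧ = {d4, d7} ∩ {d1, d3, d4, d6, d7, d8, d9, d10} = {d4, d7}
So ⟦key that floated across from d8 beside d3 near d3⟧ = {d4, d7}.

{d4, d7}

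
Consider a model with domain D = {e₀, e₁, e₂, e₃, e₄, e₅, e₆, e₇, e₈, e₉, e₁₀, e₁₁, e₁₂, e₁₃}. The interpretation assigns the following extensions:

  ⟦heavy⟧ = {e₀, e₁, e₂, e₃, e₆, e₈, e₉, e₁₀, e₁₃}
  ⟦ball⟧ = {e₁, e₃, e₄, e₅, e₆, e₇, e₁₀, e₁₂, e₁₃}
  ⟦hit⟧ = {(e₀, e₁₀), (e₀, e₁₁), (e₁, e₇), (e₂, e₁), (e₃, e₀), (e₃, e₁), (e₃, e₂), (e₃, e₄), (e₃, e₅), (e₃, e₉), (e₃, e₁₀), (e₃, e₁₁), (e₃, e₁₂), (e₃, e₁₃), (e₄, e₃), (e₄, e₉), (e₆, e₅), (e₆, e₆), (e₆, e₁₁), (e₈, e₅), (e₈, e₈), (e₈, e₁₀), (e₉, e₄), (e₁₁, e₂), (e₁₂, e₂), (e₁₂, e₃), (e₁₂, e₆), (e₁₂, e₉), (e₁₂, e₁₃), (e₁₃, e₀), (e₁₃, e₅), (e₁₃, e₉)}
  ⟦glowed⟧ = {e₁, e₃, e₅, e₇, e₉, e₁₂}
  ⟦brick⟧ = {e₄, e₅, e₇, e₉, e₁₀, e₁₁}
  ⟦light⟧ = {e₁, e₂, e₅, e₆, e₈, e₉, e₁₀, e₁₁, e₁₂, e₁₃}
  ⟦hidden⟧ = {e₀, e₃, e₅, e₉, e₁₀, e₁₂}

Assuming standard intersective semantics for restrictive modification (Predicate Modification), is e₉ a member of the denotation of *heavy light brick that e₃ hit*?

⟦that e₃ hit⟧ = {x : ⟨e₃, x⟩ ∈ ⟦hit⟧} = {e₀, e₁, e₂, e₄, e₅, e₉, e₁₀, e₁₁, e₁₂, e₁₃}
⟦brick⟧ = {e₄, e₅, e₇, e₉, e₁₀, e₁₁}
… ∩ ⟦that e₃ hit⟧ = {e₄, e₅, e₇, e₉, e₁₀, e₁₁} ∩ {e₀, e₁, e₂, e₄, e₅, e₉, e₁₀, e₁₁, e₁₂, e₁₃} = {e₄, e₅, e₉, e₁₀, e₁₁}
… ∩ ⟦heavy⟧ = {e₄, e₅, e₉, e₁₀, e₁₁} ∩ {e₀, e₁, e₂, e₃, e₆, e₈, e₉, e₁₀, e₁₃} = {e₉, e₁₀}
… ∩ ⟦light⟧ = {e₉, e₁₀} ∩ {e₁, e₂, e₅, e₆, e₈, e₉, e₁₀, e₁₁, e₁₂, e₁₃} = {e₉, e₁₀}
⟦heavy light brick that e₃ hit⟧ = {e₉, e₁₀}; e₉ ∈ this set.

yes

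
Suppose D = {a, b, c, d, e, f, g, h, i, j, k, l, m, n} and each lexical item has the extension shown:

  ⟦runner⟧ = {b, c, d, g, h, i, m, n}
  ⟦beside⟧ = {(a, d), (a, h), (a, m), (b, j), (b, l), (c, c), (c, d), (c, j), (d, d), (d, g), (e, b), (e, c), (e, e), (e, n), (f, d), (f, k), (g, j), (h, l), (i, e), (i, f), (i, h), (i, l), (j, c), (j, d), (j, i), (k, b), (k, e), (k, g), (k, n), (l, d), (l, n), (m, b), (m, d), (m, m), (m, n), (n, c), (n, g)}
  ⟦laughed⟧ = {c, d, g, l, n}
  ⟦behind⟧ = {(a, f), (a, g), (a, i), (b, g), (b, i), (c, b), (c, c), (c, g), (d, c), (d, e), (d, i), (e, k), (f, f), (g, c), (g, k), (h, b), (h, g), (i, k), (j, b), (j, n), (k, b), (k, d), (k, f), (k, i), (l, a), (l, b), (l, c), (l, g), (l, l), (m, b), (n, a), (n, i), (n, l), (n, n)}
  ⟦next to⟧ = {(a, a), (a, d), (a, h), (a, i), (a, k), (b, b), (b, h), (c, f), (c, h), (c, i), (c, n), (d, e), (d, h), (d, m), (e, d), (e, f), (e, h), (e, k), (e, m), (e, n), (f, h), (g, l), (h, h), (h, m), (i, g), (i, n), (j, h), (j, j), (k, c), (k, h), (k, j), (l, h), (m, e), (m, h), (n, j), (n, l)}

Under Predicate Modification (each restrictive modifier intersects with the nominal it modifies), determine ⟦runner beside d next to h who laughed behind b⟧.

{c}

⟦beside d⟧ = {x : ⟨x, d⟩ ∈ ⟦beside⟧} = {a, c, d, f, j, l, m}
⟦next to h⟧ = {x : ⟨x, h⟩ ∈ ⟦next to⟧} = {a, b, c, d, e, f, h, j, k, l, m}
⟦who laughed⟧ = ⟦laughed⟧ = {c, d, g, l, n}
⟦behind b⟧ = {x : ⟨x, b⟩ ∈ ⟦behind⟧} = {c, h, j, k, l, m}
⟦runner⟧ = {b, c, d, g, h, i, m, n}
… ∩ ⟦beside d⟧ = {b, c, d, g, h, i, m, n} ∩ {a, c, d, f, j, l, m} = {c, d, m}
… ∩ ⟦next to h⟧ = {c, d, m} ∩ {a, b, c, d, e, f, h, j, k, l, m} = {c, d, m}
… ∩ ⟦who laughed⟧ = {c, d, m} ∩ {c, d, g, l, n} = {c, d}
… ∩ ⟦behind b⟧ = {c, d} ∩ {c, h, j, k, l, m} = {c}
So ⟦runner beside d next to h who laughed behind b⟧ = {c}.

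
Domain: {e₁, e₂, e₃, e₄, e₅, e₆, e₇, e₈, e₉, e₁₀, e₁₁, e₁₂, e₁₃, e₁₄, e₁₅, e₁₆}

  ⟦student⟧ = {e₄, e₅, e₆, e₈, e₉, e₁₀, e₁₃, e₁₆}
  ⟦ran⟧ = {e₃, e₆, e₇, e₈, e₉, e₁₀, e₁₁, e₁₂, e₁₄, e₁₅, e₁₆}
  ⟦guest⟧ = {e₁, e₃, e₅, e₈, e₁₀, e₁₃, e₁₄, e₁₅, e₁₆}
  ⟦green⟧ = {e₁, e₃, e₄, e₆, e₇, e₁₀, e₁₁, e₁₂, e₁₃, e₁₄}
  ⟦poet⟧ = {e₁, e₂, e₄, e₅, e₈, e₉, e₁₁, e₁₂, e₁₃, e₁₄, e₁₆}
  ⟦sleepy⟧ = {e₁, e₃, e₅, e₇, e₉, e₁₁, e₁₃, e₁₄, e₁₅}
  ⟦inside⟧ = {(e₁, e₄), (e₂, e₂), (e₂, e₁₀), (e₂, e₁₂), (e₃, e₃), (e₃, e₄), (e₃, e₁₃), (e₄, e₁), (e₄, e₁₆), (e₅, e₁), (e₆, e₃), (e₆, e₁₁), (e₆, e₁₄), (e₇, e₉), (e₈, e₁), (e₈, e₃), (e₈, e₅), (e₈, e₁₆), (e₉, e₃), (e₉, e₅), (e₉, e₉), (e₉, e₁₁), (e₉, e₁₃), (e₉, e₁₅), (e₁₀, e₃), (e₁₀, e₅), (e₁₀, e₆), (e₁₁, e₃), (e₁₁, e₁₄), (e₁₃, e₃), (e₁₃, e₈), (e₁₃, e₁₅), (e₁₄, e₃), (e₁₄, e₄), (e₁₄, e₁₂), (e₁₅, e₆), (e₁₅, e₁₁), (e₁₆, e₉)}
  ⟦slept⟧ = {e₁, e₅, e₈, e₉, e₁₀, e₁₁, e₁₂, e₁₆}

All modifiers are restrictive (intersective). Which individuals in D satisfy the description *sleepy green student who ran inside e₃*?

⟦who ran⟧ = ⟦ran⟧ = {e₃, e₆, e₇, e₈, e₉, e₁₀, e₁₁, e₁₂, e₁₄, e₁₅, e₁₆}
⟦inside e₃⟧ = {x : ⟨x, e₃⟩ ∈ ⟦inside⟧} = {e₃, e₆, e₈, e₉, e₁₀, e₁₁, e₁₃, e₁₄}
⟦student⟧ = {e₄, e₅, e₆, e₈, e₉, e₁₀, e₁₃, e₁₆}
… ∩ ⟦who ran⟧ = {e₄, e₅, e₆, e₈, e₉, e₁₀, e₁₃, e₁₆} ∩ {e₃, e₆, e₇, e₈, e₉, e₁₀, e₁₁, e₁₂, e₁₄, e₁₅, e₁₆} = {e₆, e₈, e₉, e₁₀, e₁₆}
… ∩ ⟦inside e₃⟧ = {e₆, e₈, e₉, e₁₀, e₁₆} ∩ {e₃, e₆, e₈, e₉, e₁₀, e₁₁, e₁₃, e₁₄} = {e₆, e₈, e₉, e₁₀}
… ∩ ⟦sleepy⟧ = {e₆, e₈, e₉, e₁₀} ∩ {e₁, e₃, e₅, e₇, e₉, e₁₁, e₁₃, e₁₄, e₁₅} = {e₉}
… ∩ ⟦green⟧ = {e₉} ∩ {e₁, e₃, e₄, e₆, e₇, e₁₀, e₁₁, e₁₂, e₁₃, e₁₄} = ∅
So ⟦sleepy green student who ran inside e₃⟧ = {}.

{}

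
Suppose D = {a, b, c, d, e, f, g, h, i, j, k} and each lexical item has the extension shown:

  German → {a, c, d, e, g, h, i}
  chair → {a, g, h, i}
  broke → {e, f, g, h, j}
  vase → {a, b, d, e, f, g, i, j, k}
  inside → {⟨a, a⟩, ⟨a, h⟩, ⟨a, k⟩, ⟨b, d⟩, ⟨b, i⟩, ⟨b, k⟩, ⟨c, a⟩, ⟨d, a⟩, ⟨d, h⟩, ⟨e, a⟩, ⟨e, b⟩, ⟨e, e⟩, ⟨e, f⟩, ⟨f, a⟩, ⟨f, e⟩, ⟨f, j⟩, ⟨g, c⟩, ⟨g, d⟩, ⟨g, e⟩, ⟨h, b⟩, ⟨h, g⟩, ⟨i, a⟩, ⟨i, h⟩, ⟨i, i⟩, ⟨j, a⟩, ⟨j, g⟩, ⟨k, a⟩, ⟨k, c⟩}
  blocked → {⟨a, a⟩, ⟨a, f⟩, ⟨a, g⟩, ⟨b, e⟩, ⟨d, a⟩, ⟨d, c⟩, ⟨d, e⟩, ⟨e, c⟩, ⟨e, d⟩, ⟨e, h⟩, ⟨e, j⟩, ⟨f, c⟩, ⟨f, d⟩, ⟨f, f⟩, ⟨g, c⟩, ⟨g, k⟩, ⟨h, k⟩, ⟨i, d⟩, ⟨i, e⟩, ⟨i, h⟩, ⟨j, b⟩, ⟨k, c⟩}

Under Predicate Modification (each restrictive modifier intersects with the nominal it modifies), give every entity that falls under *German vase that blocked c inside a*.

{d, e}

⟦that blocked c⟧ = {x : ⟨x, c⟩ ∈ ⟦blocked⟧} = {d, e, f, g, k}
⟦inside a⟧ = {x : ⟨x, a⟩ ∈ ⟦inside⟧} = {a, c, d, e, f, i, j, k}
⟦vase⟧ = {a, b, d, e, f, g, i, j, k}
… ∩ ⟦that blocked c⟧ = {a, b, d, e, f, g, i, j, k} ∩ {d, e, f, g, k} = {d, e, f, g, k}
… ∩ ⟦inside a⟧ = {d, e, f, g, k} ∩ {a, c, d, e, f, i, j, k} = {d, e, f, k}
… ∩ ⟦German⟧ = {d, e, f, k} ∩ {a, c, d, e, g, h, i} = {d, e}
So ⟦German vase that blocked c inside a⟧ = {d, e}.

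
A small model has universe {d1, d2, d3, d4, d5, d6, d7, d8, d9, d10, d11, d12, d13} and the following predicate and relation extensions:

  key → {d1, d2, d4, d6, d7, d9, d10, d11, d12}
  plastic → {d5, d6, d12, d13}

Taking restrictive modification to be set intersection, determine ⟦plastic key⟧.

{d6, d12}

⟦key⟧ = {d1, d2, d4, d6, d7, d9, d10, d11, d12}
… ∩ ⟦plastic⟧ = {d1, d2, d4, d6, d7, d9, d10, d11, d12} ∩ {d5, d6, d12, d13} = {d6, d12}
So ⟦plastic key⟧ = {d6, d12}.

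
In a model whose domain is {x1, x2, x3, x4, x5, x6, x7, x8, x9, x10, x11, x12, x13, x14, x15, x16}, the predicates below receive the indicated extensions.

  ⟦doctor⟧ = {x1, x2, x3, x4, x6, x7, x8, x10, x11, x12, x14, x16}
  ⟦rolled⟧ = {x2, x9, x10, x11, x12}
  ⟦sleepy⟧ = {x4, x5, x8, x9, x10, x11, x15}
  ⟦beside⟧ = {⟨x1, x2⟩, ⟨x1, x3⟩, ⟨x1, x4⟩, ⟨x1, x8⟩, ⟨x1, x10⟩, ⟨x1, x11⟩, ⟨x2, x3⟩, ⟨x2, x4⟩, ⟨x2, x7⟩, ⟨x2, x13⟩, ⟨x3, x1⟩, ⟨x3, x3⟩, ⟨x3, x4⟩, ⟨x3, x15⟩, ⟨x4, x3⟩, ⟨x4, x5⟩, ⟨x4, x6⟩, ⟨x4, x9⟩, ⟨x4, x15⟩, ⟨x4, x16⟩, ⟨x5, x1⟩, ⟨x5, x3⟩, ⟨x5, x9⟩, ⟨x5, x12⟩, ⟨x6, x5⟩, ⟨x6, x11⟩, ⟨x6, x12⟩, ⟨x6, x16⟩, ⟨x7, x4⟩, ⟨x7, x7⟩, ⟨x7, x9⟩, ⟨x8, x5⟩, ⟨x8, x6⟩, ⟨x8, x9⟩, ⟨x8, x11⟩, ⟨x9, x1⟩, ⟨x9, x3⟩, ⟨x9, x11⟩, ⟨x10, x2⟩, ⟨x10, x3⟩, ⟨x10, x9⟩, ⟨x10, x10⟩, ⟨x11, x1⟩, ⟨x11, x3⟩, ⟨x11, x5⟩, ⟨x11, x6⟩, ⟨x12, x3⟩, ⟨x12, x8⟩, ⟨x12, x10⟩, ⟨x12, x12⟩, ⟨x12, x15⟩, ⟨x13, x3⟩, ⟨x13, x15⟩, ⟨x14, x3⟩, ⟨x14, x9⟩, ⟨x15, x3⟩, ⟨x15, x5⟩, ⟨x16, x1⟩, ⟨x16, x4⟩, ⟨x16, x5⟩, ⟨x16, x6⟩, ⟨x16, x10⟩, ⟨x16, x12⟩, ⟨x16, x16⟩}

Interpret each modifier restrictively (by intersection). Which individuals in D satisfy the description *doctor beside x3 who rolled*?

{x2, x10, x11, x12}

⟦beside x3⟧ = {x : ⟨x, x3⟩ ∈ ⟦beside⟧} = {x1, x2, x3, x4, x5, x9, x10, x11, x12, x13, x14, x15}
⟦who rolled⟧ = ⟦rolled⟧ = {x2, x9, x10, x11, x12}
⟦doctor⟧ = {x1, x2, x3, x4, x6, x7, x8, x10, x11, x12, x14, x16}
… ∩ ⟦beside x3⟧ = {x1, x2, x3, x4, x6, x7, x8, x10, x11, x12, x14, x16} ∩ {x1, x2, x3, x4, x5, x9, x10, x11, x12, x13, x14, x15} = {x1, x2, x3, x4, x10, x11, x12, x14}
… ∩ ⟦who rolled⟧ = {x1, x2, x3, x4, x10, x11, x12, x14} ∩ {x2, x9, x10, x11, x12} = {x2, x10, x11, x12}
So ⟦doctor beside x3 who rolled⟧ = {x2, x10, x11, x12}.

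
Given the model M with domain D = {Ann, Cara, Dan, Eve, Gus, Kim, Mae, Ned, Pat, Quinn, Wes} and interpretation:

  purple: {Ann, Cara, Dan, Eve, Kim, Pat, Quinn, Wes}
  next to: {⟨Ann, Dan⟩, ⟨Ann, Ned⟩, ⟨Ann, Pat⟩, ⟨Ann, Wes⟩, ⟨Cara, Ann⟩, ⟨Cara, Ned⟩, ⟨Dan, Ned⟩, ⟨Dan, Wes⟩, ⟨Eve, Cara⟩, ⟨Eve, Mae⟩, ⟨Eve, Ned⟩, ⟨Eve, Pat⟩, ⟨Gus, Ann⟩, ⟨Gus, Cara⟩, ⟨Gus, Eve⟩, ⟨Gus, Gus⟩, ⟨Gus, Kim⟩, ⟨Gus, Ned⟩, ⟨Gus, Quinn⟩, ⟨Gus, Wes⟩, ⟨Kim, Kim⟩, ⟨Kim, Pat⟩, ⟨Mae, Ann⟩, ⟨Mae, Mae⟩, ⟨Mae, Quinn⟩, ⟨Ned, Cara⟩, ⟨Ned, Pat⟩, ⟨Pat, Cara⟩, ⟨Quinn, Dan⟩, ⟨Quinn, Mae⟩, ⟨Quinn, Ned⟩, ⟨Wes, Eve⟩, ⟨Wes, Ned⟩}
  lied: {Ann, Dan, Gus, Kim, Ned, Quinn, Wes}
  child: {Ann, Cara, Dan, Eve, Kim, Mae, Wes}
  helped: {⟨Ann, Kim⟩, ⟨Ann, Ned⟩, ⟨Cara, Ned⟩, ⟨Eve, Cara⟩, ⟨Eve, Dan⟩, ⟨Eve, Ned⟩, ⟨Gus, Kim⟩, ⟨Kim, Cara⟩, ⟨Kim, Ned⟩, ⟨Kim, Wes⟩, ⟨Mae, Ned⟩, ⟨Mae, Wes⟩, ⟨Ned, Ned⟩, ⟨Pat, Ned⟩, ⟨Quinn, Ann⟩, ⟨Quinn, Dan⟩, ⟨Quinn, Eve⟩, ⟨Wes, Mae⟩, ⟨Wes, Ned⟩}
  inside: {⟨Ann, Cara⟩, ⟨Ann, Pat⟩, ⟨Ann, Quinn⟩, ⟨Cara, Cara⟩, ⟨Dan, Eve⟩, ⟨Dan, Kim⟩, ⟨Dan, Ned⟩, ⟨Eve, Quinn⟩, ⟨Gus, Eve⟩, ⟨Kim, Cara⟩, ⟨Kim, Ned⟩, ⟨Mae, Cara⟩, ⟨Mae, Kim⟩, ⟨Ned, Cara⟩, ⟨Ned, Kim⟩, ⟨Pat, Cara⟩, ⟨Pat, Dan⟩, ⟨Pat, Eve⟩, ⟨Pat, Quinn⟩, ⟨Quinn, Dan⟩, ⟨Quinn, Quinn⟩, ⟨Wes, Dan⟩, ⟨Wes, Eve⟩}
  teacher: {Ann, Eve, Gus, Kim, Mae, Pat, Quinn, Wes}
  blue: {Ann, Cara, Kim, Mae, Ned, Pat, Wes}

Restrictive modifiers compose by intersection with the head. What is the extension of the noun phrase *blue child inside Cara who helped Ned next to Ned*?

⟦inside Cara⟧ = {x : ⟨x, Cara⟩ ∈ ⟦inside⟧} = {Ann, Cara, Kim, Mae, Ned, Pat}
⟦who helped Ned⟧ = {x : ⟨x, Ned⟩ ∈ ⟦helped⟧} = {Ann, Cara, Eve, Kim, Mae, Ned, Pat, Wes}
⟦next to Ned⟧ = {x : ⟨x, Ned⟩ ∈ ⟦next to⟧} = {Ann, Cara, Dan, Eve, Gus, Quinn, Wes}
⟦child⟧ = {Ann, Cara, Dan, Eve, Kim, Mae, Wes}
… ∩ ⟦inside Cara⟧ = {Ann, Cara, Dan, Eve, Kim, Mae, Wes} ∩ {Ann, Cara, Kim, Mae, Ned, Pat} = {Ann, Cara, Kim, Mae}
… ∩ ⟦who helped Ned⟧ = {Ann, Cara, Kim, Mae} ∩ {Ann, Cara, Eve, Kim, Mae, Ned, Pat, Wes} = {Ann, Cara, Kim, Mae}
… ∩ ⟦next to Ned⟧ = {Ann, Cara, Kim, Mae} ∩ {Ann, Cara, Dan, Eve, Gus, Quinn, Wes} = {Ann, Cara}
… ∩ ⟦blue⟧ = {Ann, Cara} ∩ {Ann, Cara, Kim, Mae, Ned, Pat, Wes} = {Ann, Cara}
So ⟦blue child inside Cara who helped Ned next to Ned⟧ = {Ann, Cara}.

{Ann, Cara}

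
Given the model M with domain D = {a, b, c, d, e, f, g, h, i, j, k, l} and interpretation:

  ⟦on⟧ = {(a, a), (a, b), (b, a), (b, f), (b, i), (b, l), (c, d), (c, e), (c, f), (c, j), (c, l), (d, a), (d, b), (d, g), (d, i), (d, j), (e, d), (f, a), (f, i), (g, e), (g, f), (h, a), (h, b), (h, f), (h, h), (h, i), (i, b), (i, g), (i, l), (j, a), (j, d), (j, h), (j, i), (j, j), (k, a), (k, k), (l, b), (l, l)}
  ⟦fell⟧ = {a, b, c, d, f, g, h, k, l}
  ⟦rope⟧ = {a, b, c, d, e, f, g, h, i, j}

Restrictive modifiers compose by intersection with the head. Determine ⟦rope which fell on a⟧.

⟦which fell⟧ = ⟦fell⟧ = {a, b, c, d, f, g, h, k, l}
⟦on a⟧ = {x : ⟨x, a⟩ ∈ ⟦on⟧} = {a, b, d, f, h, j, k}
⟦rope⟧ = {a, b, c, d, e, f, g, h, i, j}
… ∩ ⟦which fell⟧ = {a, b, c, d, e, f, g, h, i, j} ∩ {a, b, c, d, f, g, h, k, l} = {a, b, c, d, f, g, h}
… ∩ ⟦on a⟧ = {a, b, c, d, f, g, h} ∩ {a, b, d, f, h, j, k} = {a, b, d, f, h}
So ⟦rope which fell on a⟧ = {a, b, d, f, h}.

{a, b, d, f, h}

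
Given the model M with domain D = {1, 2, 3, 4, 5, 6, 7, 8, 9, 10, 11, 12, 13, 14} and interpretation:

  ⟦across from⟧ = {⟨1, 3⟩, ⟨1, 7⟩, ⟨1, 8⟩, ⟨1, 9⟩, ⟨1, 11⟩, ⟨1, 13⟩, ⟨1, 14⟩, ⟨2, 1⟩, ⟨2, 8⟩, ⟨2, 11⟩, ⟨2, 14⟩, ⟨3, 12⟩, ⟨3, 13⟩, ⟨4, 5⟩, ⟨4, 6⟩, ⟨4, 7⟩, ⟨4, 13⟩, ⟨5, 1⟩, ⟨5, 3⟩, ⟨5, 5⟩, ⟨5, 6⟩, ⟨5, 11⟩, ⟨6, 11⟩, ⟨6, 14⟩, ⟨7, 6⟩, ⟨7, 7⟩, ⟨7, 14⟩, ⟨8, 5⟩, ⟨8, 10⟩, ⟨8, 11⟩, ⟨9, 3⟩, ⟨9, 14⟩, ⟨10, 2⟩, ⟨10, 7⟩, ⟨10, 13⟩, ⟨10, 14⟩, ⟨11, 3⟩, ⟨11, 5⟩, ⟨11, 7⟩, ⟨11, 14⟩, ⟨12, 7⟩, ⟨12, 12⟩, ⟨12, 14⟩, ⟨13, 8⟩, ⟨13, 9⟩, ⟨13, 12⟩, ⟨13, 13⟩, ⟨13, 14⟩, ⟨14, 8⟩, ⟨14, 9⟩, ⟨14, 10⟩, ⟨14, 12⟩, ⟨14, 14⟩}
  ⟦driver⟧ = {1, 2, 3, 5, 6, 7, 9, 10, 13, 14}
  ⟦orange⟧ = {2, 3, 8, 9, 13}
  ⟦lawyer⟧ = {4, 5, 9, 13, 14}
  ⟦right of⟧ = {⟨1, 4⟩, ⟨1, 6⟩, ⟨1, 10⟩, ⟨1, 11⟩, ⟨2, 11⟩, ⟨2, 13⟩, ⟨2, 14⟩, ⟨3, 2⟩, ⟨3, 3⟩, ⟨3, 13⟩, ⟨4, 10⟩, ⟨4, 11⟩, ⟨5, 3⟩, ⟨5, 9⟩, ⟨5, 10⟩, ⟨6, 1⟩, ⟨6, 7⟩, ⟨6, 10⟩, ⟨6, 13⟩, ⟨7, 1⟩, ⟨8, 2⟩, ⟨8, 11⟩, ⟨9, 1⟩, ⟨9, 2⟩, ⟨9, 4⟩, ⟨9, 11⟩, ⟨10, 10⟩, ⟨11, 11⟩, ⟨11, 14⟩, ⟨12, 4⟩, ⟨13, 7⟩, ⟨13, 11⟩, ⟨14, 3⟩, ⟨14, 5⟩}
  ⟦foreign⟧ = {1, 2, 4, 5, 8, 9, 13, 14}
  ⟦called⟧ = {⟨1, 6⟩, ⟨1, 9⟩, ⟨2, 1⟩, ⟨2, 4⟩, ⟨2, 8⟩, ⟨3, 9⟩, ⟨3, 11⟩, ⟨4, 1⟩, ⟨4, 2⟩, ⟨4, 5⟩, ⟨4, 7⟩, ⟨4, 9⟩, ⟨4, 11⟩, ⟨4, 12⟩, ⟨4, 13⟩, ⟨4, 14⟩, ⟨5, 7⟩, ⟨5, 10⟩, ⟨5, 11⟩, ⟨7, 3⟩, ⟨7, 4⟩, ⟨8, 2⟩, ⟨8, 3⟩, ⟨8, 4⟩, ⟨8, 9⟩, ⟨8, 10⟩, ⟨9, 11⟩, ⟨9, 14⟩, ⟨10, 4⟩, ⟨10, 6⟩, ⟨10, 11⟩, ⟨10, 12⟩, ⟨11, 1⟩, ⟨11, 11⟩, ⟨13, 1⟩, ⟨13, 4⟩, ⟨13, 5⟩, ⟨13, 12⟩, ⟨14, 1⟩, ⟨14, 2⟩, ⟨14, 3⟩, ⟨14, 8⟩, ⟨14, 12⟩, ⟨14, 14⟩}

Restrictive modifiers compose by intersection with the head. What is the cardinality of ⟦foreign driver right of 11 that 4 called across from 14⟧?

4

⟦right of 11⟧ = {x : ⟨x, 11⟩ ∈ ⟦right of⟧} = {1, 2, 4, 8, 9, 11, 13}
⟦that 4 called⟧ = {x : ⟨4, x⟩ ∈ ⟦called⟧} = {1, 2, 5, 7, 9, 11, 12, 13, 14}
⟦across from 14⟧ = {x : ⟨x, 14⟩ ∈ ⟦across from⟧} = {1, 2, 6, 7, 9, 10, 11, 12, 13, 14}
⟦driver⟧ = {1, 2, 3, 5, 6, 7, 9, 10, 13, 14}
… ∩ ⟦right of 11⟧ = {1, 2, 3, 5, 6, 7, 9, 10, 13, 14} ∩ {1, 2, 4, 8, 9, 11, 13} = {1, 2, 9, 13}
… ∩ ⟦that 4 called⟧ = {1, 2, 9, 13} ∩ {1, 2, 5, 7, 9, 11, 12, 13, 14} = {1, 2, 9, 13}
… ∩ ⟦across from 14⟧ = {1, 2, 9, 13} ∩ {1, 2, 6, 7, 9, 10, 11, 12, 13, 14} = {1, 2, 9, 13}
… ∩ ⟦foreign⟧ = {1, 2, 9, 13} ∩ {1, 2, 4, 5, 8, 9, 13, 14} = {1, 2, 9, 13}
⟦foreign driver right of 11 that 4 called across from 14⟧ = {1, 2, 9, 13}, so the cardinality is 4.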